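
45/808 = 45/808 = 0.06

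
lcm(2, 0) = 0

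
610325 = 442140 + 168185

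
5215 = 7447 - 2232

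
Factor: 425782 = 2^1*7^1*17^1*1789^1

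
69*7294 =503286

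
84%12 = 0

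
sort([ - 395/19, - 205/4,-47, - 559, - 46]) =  [ - 559,  -  205/4, - 47, - 46 , - 395/19 ]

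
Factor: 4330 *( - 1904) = -8244320 = - 2^5*5^1*7^1*17^1*433^1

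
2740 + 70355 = 73095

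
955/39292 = 955/39292 = 0.02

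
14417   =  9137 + 5280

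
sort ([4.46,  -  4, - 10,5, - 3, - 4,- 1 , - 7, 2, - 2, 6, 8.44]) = [ - 10, - 7,-4, - 4,-3,- 2, - 1 , 2, 4.46, 5, 6, 8.44]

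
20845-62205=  - 41360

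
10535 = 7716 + 2819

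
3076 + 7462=10538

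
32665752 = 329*99288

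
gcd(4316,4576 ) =52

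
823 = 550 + 273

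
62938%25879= 11180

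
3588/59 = 3588/59  =  60.81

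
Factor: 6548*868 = 5683664 = 2^4*7^1*31^1*1637^1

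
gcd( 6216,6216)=6216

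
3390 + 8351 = 11741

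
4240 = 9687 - 5447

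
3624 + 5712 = 9336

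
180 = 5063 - 4883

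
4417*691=3052147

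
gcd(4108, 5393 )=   1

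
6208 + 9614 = 15822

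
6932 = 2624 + 4308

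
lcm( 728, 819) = 6552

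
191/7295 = 191/7295 = 0.03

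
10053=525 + 9528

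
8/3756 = 2/939 = 0.00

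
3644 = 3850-206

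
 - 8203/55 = -8203/55 = - 149.15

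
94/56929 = 94/56929 = 0.00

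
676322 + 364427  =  1040749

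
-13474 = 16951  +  -30425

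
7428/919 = 7428/919 = 8.08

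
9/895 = 9/895 = 0.01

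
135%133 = 2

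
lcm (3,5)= 15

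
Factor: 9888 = 2^5*3^1 * 103^1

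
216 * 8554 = 1847664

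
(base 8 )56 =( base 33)1D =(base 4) 232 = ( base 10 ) 46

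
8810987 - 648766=8162221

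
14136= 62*228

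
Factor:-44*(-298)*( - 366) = -2^4*3^1*11^1*61^1 * 149^1 = -4798992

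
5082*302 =1534764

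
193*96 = 18528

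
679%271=137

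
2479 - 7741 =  - 5262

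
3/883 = 3/883=0.00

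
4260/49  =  86 + 46/49 = 86.94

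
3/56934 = 1/18978 =0.00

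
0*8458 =0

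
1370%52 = 18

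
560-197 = 363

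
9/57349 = 9/57349 = 0.00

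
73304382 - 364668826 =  - 291364444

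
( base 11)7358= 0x260f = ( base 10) 9743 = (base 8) 23017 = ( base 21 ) 111k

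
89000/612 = 145 + 65/153 = 145.42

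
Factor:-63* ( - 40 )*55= 2^3*3^2 * 5^2 * 7^1*11^1 =138600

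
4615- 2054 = 2561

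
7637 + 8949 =16586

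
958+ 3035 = 3993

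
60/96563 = 60/96563 = 0.00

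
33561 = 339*99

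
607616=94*6464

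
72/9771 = 24/3257 = 0.01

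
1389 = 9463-8074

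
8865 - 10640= - 1775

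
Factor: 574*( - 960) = -551040=- 2^7 * 3^1*5^1*7^1 * 41^1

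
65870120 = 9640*6833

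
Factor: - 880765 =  - 5^1*176153^1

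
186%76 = 34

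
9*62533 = 562797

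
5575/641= 5575/641 = 8.70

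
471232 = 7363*64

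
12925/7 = 12925/7 = 1846.43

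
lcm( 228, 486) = 18468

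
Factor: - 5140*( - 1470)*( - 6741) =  - 2^3*3^3*5^2*7^3*107^1*257^1 = -50933647800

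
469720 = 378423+91297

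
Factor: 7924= 2^2*7^1*283^1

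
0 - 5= - 5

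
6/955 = 6/955 = 0.01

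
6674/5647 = 6674/5647 = 1.18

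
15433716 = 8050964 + 7382752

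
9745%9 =7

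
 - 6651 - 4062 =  - 10713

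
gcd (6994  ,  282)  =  2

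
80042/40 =40021/20=2001.05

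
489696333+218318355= 708014688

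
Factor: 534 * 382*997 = 203376036=2^2*3^1 * 89^1*191^1*997^1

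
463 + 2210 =2673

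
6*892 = 5352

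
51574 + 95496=147070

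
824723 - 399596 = 425127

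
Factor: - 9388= - 2^2*2347^1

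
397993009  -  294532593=103460416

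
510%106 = 86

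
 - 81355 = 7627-88982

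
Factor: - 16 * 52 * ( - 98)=2^7 * 7^2 * 13^1=81536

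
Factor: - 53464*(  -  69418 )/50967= 2^4*3^( - 2)*7^( - 1 )*41^1*61^1* 163^1 * 569^1*809^( - 1)  =  3711363952/50967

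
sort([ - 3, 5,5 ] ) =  [-3,5, 5]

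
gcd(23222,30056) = 34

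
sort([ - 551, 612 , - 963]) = [ - 963, - 551,612]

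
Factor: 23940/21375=28/25 = 2^2 *5^( - 2 )*7^1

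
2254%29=21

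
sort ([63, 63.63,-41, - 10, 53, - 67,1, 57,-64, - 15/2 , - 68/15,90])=[-67,  -  64, - 41, - 10,-15/2, - 68/15,1,53,57,63,63.63,90 ] 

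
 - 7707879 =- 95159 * 81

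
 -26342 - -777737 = 751395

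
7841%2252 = 1085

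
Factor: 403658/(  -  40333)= - 2^1 * 53^(  -  1 )*761^( - 1)*201829^1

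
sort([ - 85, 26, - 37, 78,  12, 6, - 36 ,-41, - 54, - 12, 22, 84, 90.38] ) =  [-85, - 54,-41 ,-37, - 36, -12, 6,  12, 22,26,78,84, 90.38 ]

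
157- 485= - 328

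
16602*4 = 66408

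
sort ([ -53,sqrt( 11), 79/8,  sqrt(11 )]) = [ - 53,  sqrt(11), sqrt(  11), 79/8 ] 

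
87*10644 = 926028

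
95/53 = 95/53 = 1.79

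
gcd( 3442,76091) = 1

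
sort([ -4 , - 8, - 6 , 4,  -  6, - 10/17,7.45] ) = [-8, - 6, - 6,-4  , - 10/17, 4, 7.45] 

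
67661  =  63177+4484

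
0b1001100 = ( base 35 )26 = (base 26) 2o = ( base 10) 76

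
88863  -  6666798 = -6577935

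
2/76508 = 1/38254=0.00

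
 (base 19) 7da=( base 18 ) 8AC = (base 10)2784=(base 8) 5340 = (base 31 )2RP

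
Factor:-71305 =-5^1*13^1*1097^1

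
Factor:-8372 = -2^2*7^1 * 13^1*23^1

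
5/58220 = 1/11644  =  0.00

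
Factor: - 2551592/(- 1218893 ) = 2^3*13^( - 1)*93761^( - 1) * 318949^1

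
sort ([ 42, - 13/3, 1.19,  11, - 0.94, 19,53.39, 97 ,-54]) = [ - 54, - 13/3 , - 0.94 , 1.19, 11,  19,42, 53.39, 97 ] 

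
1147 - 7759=-6612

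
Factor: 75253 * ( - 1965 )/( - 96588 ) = 49290715/32196 = 2^ ( - 2 ) * 3^( - 1 ) * 5^1*131^1*2683^( - 1) * 75253^1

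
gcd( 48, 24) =24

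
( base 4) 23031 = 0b1011001101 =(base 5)10332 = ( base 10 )717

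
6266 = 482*13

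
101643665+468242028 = 569885693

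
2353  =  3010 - 657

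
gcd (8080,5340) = 20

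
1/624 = 1/624 = 0.00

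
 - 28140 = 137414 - 165554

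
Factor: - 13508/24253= - 2^2 * 11^1*79^( - 1) = -  44/79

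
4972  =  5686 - 714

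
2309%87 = 47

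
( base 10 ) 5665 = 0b1011000100001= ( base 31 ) 5RN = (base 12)3341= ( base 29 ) 6la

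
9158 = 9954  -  796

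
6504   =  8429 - 1925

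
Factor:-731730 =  - 2^1*3^1*5^1*24391^1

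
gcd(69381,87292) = 1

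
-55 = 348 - 403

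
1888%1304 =584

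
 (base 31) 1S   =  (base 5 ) 214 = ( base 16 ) 3B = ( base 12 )4B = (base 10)59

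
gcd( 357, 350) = 7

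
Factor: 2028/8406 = 2^1 * 3^( - 1 )*13^2 * 467^( - 1) = 338/1401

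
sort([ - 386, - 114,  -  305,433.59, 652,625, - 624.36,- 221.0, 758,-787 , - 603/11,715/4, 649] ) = [ - 787, - 624.36,-386, - 305, - 221.0, - 114, - 603/11, 715/4,433.59, 625, 649,652,758]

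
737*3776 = 2782912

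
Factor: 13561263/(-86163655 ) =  - 3^4*5^( - 1) * 167423^1*17232731^( - 1)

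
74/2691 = 74/2691  =  0.03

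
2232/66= 33+9/11 = 33.82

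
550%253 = 44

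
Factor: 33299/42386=2^( - 1) * 7^1 * 67^1 * 71^1*21193^( - 1)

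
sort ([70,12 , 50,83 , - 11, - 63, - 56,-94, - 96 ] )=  [ - 96, - 94, - 63, - 56, - 11,12,50,70,83 ] 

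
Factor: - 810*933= - 2^1*3^5*5^1* 311^1 = - 755730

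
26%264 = 26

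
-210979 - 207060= - 418039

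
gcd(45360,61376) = 112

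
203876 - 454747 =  - 250871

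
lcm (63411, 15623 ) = 1077987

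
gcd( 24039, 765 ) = 9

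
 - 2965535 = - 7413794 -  - 4448259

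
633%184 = 81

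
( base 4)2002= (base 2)10000010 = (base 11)109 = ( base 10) 130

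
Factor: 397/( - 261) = -3^( - 2)*29^(-1)*397^1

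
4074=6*679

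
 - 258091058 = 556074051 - 814165109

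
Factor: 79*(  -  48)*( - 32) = 2^9*3^1*79^1 =121344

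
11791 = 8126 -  - 3665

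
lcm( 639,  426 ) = 1278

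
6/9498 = 1/1583 = 0.00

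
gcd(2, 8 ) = 2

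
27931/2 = 27931/2 = 13965.50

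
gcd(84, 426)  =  6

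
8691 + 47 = 8738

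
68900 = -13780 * ( - 5)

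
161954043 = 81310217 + 80643826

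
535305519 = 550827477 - 15521958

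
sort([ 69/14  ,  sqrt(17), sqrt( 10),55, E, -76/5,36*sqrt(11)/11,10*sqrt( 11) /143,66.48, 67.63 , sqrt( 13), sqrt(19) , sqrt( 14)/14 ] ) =[ - 76/5, 10*sqrt( 11 )/143, sqrt( 14)/14,E,sqrt(10 ), sqrt( 13), sqrt(17 ), sqrt( 19 ), 69/14,36*sqrt(11)/11 , 55, 66.48,67.63 ] 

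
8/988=2/247 = 0.01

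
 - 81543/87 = - 938+21/29 = -937.28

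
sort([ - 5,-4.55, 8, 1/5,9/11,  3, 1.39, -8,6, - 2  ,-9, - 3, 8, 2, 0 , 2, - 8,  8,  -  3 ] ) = [ - 9,  -  8, - 8,-5, - 4.55, - 3 , - 3, - 2, 0, 1/5, 9/11 , 1.39,2, 2,3, 6,8, 8, 8] 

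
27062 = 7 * 3866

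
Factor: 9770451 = 3^1 * 3256817^1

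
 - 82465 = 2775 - 85240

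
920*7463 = 6865960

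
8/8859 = 8/8859 = 0.00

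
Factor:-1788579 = - 3^2*13^1*15287^1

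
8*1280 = 10240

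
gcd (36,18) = 18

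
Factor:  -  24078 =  - 2^1*3^1*4013^1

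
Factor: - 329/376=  - 7/8 = -  2^(-3) * 7^1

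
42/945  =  2/45=0.04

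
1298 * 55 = 71390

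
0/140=0  =  0.00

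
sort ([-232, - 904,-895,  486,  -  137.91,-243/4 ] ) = [ - 904, - 895,-232,-137.91,- 243/4,486]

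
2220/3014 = 1110/1507 = 0.74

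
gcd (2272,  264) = 8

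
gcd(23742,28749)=3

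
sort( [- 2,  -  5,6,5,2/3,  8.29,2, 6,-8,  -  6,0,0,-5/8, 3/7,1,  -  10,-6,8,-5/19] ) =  [ - 10, -8, - 6, - 6,-5 , - 2, - 5/8,- 5/19, 0,0,3/7,2/3, 1,2,5,6,6, 8, 8.29]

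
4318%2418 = 1900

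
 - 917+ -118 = -1035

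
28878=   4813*6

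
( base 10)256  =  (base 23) b3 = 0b100000000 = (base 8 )400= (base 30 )8g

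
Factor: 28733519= 17^1*29^1*167^1*349^1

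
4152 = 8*519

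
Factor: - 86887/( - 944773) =17^1*19^1*269^1*944773^( - 1 )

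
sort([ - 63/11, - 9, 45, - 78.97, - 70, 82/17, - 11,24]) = [-78.97, - 70,-11, - 9 , -63/11, 82/17,24,  45]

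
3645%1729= 187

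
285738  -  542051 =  - 256313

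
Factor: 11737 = 11^2*97^1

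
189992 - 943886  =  - 753894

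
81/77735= 81/77735 = 0.00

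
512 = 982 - 470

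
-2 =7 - 9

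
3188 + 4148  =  7336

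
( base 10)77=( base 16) 4d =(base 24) 35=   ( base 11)70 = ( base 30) 2H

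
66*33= 2178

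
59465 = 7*8495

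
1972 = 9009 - 7037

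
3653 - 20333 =-16680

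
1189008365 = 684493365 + 504515000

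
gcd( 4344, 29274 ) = 6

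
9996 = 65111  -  55115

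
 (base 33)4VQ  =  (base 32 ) 58T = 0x151D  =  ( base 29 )6CB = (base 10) 5405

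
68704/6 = 34352/3=11450.67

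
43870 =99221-55351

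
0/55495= 0 = 0.00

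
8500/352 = 24 + 13/88 = 24.15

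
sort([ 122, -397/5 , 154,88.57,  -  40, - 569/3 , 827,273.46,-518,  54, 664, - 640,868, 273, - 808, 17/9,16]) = [  -  808, - 640,-518,-569/3, - 397/5, - 40,17/9, 16, 54, 88.57,122, 154,273, 273.46,664, 827,868]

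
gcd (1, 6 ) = 1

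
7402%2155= 937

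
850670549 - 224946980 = 625723569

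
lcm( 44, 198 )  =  396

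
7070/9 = 785+5/9= 785.56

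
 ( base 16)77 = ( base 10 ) 119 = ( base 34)3H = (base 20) 5J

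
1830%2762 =1830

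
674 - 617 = 57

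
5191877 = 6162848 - 970971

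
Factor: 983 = 983^1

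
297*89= 26433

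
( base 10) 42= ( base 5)132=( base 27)1f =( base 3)1120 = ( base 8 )52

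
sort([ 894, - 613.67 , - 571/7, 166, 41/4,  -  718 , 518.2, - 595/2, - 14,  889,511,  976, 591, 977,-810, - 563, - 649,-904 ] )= [  -  904,- 810, - 718 , - 649,-613.67, - 563, - 595/2,-571/7, - 14,41/4, 166,  511,518.2,591, 889, 894, 976, 977 ] 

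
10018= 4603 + 5415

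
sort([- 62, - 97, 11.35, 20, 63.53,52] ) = [ - 97 , - 62,11.35 , 20, 52, 63.53]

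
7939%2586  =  181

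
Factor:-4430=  - 2^1*5^1*443^1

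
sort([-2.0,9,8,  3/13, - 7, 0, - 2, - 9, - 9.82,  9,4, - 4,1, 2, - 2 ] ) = [ - 9.82, - 9 ,-7, - 4,  -  2.0 , - 2, - 2,0,3/13,1,2,  4, 8,9,  9 ]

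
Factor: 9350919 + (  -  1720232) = 7630687 = 23^1*331769^1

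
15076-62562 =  - 47486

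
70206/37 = 70206/37=1897.46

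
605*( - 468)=-283140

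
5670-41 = 5629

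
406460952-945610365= - 539149413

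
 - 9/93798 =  - 1/10422 = - 0.00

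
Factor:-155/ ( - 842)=2^( - 1)*5^1*31^1*421^( - 1)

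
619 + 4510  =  5129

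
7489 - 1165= 6324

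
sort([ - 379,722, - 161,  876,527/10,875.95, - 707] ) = [ - 707,-379, - 161,527/10,722, 875.95,876] 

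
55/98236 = 55/98236 = 0.00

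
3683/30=3683/30 = 122.77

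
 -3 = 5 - 8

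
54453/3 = 18151=18151.00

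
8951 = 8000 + 951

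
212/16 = 13 + 1/4 = 13.25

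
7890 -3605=4285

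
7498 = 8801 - 1303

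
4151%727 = 516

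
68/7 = 9 + 5/7 = 9.71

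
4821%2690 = 2131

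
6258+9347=15605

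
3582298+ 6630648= 10212946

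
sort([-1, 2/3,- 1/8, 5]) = [ - 1, - 1/8,2/3, 5]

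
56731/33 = 1719 +4/33  =  1719.12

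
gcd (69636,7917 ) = 21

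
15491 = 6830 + 8661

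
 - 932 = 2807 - 3739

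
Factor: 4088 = 2^3*7^1*73^1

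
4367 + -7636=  - 3269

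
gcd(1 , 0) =1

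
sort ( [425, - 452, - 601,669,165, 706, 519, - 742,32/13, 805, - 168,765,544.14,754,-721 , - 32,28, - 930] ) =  [  -  930, -742, - 721, - 601, - 452, - 168,-32 , 32/13, 28,  165, 425, 519,544.14,669,706,754 , 765, 805]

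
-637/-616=1 + 3/88 = 1.03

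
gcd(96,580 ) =4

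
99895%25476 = 23467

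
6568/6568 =1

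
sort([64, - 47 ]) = [-47,64]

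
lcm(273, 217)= 8463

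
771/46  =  16+35/46 = 16.76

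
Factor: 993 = 3^1*331^1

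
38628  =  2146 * 18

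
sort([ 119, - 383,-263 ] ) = [ - 383, - 263, 119]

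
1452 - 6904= - 5452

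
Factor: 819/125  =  3^2*5^ ( - 3 ) *7^1*13^1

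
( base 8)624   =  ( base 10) 404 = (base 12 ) 298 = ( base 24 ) gk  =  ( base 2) 110010100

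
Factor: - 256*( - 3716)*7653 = 2^10*3^1*929^1*2551^1= 7280268288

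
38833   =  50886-12053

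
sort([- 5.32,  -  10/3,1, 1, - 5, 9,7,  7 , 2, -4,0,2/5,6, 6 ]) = [ - 5.32, - 5, - 4, - 10/3, 0,2/5,1,1, 2  ,  6,6,7, 7,  9] 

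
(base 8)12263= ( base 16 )14B3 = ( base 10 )5299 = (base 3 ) 21021021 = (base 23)A09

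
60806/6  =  10134 + 1/3  =  10134.33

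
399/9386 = 21/494=0.04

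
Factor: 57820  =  2^2*5^1*7^2*59^1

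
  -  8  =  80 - 88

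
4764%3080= 1684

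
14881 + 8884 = 23765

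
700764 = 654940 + 45824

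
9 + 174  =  183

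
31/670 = 31/670 =0.05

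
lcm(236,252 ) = 14868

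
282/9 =31 + 1/3= 31.33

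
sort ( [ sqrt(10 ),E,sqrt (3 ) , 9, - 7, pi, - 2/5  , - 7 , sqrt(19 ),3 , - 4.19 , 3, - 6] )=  [  -  7, - 7,- 6, - 4.19 , - 2/5,sqrt( 3 ),E,3, 3,pi, sqrt( 10),sqrt( 19) , 9]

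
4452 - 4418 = 34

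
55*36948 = 2032140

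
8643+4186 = 12829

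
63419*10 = 634190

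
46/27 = 1 + 19/27 = 1.70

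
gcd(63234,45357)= 3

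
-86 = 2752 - 2838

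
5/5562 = 5/5562 = 0.00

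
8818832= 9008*979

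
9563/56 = 170+ 43/56 = 170.77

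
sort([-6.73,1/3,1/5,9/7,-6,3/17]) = [  -  6.73,-6,3/17,1/5,1/3 , 9/7] 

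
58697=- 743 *( - 79) 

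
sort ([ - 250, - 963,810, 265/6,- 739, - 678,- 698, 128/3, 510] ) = [ - 963,- 739, - 698,- 678  ,  -  250, 128/3, 265/6, 510, 810]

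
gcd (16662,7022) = 2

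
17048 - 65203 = -48155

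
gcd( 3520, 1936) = 176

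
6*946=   5676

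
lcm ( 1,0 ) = 0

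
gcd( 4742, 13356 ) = 2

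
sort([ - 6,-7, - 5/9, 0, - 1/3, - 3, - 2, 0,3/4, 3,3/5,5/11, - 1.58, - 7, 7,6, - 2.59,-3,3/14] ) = [ - 7, - 7, - 6, - 3, - 3, - 2.59, - 2, - 1.58, - 5/9,-1/3, 0, 0, 3/14,5/11, 3/5,3/4 , 3,6,7] 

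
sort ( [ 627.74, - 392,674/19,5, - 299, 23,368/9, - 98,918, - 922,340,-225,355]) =[ - 922, - 392, - 299, - 225, - 98 , 5,  23,674/19, 368/9,  340,355,627.74 , 918] 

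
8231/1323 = 8231/1323 =6.22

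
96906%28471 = 11493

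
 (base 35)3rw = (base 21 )ABB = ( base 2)1001000101100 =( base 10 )4652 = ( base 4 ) 1020230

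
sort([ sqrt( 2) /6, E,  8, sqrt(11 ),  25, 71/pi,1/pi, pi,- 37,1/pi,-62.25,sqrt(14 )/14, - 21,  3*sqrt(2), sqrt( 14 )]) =[-62.25,-37, - 21, sqrt(2 )/6, sqrt( 14) /14, 1/pi, 1/pi, E,  pi,sqrt( 11 ), sqrt(14 ),  3 * sqrt(2),8, 71/pi,  25]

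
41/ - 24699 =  - 41/24699 = - 0.00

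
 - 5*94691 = -473455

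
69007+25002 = 94009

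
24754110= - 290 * ( - 85359 ) 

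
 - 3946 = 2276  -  6222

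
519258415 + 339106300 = 858364715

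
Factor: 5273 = 5273^1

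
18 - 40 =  - 22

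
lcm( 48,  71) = 3408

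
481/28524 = 481/28524 = 0.02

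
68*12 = 816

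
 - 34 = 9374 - 9408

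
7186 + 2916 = 10102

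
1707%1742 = 1707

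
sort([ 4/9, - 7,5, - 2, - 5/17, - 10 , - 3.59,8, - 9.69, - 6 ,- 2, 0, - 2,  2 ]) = [- 10,-9.69,-7, - 6, - 3.59, - 2, -2, - 2, - 5/17,0 , 4/9, 2, 5 , 8]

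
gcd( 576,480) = 96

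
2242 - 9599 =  - 7357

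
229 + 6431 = 6660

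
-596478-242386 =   -  838864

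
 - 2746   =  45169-47915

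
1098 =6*183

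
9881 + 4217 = 14098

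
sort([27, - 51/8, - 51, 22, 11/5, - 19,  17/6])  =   [ - 51, -19, -51/8, 11/5, 17/6,22, 27]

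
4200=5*840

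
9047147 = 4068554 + 4978593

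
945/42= 45/2 = 22.50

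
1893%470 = 13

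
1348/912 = 337/228 = 1.48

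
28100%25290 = 2810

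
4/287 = 4/287 = 0.01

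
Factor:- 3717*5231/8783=  -  19443627/8783  =  -  3^2*7^1*59^1*5231^1*8783^(-1)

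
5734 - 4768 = 966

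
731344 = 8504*86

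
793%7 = 2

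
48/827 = 48/827 = 0.06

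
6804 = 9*756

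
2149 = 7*307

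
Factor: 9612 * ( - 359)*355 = - 2^2*3^3*5^1 * 71^1*89^1 * 359^1 = - 1225001340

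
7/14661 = 7/14661 =0.00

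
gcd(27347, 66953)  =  943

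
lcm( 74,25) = 1850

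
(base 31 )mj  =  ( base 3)221222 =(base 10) 701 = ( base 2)1010111101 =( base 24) 155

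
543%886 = 543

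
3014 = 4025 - 1011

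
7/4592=1/656= 0.00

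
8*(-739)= - 5912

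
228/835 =228/835 = 0.27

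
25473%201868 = 25473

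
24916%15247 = 9669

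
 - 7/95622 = - 7/95622 =- 0.00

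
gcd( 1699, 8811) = 1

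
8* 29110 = 232880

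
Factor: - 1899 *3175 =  - 6029325 =-3^2*5^2*127^1*211^1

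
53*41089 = 2177717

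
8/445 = 8/445 = 0.02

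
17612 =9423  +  8189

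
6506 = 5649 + 857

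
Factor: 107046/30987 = 2^1*11^( - 1 )*19^1 = 38/11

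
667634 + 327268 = 994902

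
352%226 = 126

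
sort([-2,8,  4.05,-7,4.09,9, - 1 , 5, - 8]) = [ - 8, - 7, - 2, - 1,4.05 , 4.09,  5,8 , 9] 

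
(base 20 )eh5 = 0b1011100111001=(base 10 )5945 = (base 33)5F5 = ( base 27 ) 845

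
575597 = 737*781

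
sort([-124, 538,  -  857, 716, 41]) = [ - 857,  -  124,41,538,716] 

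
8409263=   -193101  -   - 8602364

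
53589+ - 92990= -39401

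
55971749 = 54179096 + 1792653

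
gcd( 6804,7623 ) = 63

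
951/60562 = 951/60562 = 0.02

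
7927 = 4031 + 3896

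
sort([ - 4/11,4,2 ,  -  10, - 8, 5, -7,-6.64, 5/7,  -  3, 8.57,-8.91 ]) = [-10,  -  8.91,  -  8,-7, -6.64, - 3, - 4/11,  5/7, 2, 4, 5  ,  8.57]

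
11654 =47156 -35502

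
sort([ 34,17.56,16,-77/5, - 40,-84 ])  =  [-84,-40, - 77/5, 16,  17.56,34 ]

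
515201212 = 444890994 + 70310218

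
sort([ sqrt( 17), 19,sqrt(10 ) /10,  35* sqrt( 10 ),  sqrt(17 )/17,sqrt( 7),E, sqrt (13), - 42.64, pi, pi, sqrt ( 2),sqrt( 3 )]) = [-42.64,sqrt( 17 )/17, sqrt (10)/10,sqrt( 2),sqrt( 3),sqrt(7),E, pi, pi , sqrt( 13),sqrt( 17),19, 35*sqrt( 10 ) ]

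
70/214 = 35/107 = 0.33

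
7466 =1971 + 5495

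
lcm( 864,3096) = 37152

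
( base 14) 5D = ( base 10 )83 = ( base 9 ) 102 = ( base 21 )3k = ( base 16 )53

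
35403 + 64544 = 99947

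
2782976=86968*32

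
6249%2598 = 1053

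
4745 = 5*949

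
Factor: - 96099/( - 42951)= 139^( - 1 )*311^1   =  311/139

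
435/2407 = 15/83 = 0.18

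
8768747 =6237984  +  2530763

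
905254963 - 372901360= 532353603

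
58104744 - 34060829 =24043915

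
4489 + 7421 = 11910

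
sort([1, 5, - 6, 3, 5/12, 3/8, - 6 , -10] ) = [ - 10, - 6, - 6, 3/8, 5/12,  1, 3,5]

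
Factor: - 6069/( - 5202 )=2^( - 1)*3^(-1)*7^1 = 7/6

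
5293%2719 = 2574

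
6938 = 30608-23670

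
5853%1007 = 818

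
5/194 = 5/194  =  0.03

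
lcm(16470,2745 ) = 16470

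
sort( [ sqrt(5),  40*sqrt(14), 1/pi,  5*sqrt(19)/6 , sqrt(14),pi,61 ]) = [1/pi, sqrt( 5),pi, 5 * sqrt( 19)/6,  sqrt(14),  61, 40  *sqrt( 14)]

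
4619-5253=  - 634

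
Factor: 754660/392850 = 778/405 = 2^1 * 3^( - 4 )*5^( - 1 ) *389^1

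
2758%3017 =2758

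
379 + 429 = 808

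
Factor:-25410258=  - 2^1 * 3^2*19^1 * 191^1*389^1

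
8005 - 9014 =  - 1009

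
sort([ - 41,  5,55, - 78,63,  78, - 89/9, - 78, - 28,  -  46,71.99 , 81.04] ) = [- 78, -78, - 46 , - 41,-28,-89/9, 5,55,  63, 71.99 , 78, 81.04 ]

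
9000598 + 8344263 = 17344861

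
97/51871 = 97/51871= 0.00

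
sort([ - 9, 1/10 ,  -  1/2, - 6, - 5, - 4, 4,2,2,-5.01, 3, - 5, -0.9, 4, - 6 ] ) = [ - 9, - 6, - 6, - 5.01, - 5, -5, - 4,-0.9  ,- 1/2, 1/10,2,2,3 , 4,4]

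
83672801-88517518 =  - 4844717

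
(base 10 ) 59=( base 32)1r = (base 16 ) 3b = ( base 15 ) 3E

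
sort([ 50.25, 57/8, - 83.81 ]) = [- 83.81,57/8, 50.25]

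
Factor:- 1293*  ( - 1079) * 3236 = 4514695692 = 2^2*3^1 *13^1 * 83^1*431^1 * 809^1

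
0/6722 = 0 =0.00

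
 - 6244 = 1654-7898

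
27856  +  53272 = 81128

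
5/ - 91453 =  -1 + 91448/91453= -0.00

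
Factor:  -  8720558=-2^1*7^1*11^1*17^1* 3331^1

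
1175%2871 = 1175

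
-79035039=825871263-904906302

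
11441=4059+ 7382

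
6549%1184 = 629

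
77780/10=7778 = 7778.00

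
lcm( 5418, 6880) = 433440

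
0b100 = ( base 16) 4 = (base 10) 4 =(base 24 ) 4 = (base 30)4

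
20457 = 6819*3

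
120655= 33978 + 86677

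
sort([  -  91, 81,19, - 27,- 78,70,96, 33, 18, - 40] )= [ - 91,  -  78, - 40, - 27, 18 , 19, 33 , 70,81,  96] 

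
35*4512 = 157920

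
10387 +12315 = 22702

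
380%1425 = 380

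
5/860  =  1/172 = 0.01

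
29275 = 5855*5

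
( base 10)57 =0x39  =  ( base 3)2010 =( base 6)133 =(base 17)36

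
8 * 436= 3488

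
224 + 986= 1210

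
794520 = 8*99315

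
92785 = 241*385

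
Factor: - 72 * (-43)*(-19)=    - 2^3*3^2*19^1*43^1 = -58824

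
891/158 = 891/158 = 5.64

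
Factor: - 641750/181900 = - 2^ (-1)*5^1*107^ ( - 1) * 151^1 = - 755/214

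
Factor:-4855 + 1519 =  - 3336  =  - 2^3* 3^1*139^1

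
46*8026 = 369196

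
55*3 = 165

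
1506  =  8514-7008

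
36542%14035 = 8472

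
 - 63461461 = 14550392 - 78011853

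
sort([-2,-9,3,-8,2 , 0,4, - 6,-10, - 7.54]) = [ - 10, - 9, - 8,  -  7.54, - 6  ,  -  2,0,2,  3,4 ]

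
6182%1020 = 62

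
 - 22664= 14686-37350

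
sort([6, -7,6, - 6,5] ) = [-7,-6,  5, 6,6] 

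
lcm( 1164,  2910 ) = 5820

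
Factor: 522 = 2^1*3^2*29^1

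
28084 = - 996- - 29080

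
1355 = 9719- 8364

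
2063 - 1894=169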